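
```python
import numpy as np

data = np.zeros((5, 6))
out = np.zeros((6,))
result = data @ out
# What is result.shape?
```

(5,)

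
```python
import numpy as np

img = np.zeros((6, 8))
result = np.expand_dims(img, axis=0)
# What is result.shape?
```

(1, 6, 8)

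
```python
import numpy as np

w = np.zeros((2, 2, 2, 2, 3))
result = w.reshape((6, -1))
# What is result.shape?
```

(6, 8)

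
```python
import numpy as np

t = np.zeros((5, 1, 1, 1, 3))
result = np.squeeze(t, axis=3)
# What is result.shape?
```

(5, 1, 1, 3)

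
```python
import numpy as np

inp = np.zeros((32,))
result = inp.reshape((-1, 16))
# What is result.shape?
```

(2, 16)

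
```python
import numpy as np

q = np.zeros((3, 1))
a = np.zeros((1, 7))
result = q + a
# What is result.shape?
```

(3, 7)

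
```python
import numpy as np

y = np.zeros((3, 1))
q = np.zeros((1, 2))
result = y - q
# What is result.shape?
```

(3, 2)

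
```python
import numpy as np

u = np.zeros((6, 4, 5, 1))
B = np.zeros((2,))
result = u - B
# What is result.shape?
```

(6, 4, 5, 2)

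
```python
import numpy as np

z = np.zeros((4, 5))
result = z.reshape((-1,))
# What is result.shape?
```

(20,)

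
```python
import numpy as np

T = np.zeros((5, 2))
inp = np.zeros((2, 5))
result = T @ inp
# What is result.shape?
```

(5, 5)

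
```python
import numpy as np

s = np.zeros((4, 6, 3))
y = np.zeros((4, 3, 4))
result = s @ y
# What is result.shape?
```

(4, 6, 4)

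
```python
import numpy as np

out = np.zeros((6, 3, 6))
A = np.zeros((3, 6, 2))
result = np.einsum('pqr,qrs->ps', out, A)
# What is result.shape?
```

(6, 2)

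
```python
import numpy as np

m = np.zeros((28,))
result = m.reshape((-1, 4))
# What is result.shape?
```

(7, 4)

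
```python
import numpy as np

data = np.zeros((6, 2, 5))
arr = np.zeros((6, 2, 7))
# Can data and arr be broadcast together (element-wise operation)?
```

No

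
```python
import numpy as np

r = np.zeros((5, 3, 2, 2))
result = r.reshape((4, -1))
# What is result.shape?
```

(4, 15)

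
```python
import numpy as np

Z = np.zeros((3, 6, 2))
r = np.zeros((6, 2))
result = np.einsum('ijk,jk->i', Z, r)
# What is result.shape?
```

(3,)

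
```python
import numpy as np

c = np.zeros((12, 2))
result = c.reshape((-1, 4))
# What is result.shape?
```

(6, 4)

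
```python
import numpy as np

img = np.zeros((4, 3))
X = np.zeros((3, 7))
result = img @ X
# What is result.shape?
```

(4, 7)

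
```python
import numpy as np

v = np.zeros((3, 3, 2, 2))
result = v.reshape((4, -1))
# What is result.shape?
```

(4, 9)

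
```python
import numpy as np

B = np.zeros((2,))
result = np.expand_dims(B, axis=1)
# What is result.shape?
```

(2, 1)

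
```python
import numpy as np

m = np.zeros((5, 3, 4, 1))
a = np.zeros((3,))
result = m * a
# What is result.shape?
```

(5, 3, 4, 3)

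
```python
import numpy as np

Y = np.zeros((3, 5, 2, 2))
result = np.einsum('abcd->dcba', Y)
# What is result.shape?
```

(2, 2, 5, 3)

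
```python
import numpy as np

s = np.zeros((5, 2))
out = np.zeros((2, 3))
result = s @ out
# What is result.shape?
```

(5, 3)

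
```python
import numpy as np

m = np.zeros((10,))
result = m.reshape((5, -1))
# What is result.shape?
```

(5, 2)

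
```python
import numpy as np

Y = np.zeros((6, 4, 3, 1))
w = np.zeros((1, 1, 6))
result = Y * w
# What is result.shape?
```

(6, 4, 3, 6)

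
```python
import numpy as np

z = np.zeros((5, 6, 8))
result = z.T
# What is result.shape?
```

(8, 6, 5)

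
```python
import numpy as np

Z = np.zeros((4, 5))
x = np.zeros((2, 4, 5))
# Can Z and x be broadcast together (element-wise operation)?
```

Yes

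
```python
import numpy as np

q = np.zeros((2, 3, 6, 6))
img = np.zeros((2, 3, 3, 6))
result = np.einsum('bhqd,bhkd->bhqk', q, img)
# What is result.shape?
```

(2, 3, 6, 3)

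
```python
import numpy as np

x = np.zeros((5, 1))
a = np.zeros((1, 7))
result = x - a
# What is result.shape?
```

(5, 7)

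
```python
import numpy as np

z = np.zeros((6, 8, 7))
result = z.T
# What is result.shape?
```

(7, 8, 6)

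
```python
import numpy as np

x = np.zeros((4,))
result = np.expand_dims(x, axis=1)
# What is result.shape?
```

(4, 1)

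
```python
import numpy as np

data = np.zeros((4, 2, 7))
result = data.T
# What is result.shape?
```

(7, 2, 4)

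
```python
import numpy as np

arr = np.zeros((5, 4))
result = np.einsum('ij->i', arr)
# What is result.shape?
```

(5,)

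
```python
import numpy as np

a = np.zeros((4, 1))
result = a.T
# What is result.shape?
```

(1, 4)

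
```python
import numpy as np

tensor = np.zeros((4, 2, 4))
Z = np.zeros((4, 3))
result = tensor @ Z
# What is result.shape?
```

(4, 2, 3)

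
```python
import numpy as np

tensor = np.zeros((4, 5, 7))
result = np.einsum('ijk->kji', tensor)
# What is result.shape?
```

(7, 5, 4)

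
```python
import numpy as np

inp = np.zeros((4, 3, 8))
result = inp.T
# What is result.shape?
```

(8, 3, 4)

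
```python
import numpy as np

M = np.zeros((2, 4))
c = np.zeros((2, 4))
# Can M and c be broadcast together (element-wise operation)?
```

Yes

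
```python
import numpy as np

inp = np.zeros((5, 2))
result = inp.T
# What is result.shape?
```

(2, 5)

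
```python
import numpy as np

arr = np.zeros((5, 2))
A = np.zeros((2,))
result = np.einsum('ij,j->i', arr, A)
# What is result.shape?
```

(5,)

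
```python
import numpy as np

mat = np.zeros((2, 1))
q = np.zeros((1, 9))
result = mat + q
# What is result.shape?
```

(2, 9)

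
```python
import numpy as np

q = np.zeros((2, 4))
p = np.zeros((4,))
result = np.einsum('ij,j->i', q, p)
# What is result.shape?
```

(2,)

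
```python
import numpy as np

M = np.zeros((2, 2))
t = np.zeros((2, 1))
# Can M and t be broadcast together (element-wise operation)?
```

Yes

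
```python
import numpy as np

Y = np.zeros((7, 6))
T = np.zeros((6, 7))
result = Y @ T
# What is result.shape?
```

(7, 7)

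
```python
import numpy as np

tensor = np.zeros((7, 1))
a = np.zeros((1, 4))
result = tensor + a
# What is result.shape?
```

(7, 4)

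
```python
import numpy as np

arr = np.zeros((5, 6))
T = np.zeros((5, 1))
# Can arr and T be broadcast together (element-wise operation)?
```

Yes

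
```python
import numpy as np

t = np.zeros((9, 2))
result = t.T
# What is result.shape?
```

(2, 9)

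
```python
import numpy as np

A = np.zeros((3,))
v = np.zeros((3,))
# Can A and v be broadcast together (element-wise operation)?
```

Yes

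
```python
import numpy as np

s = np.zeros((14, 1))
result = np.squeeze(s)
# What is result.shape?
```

(14,)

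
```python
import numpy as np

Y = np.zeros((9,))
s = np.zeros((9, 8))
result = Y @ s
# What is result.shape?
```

(8,)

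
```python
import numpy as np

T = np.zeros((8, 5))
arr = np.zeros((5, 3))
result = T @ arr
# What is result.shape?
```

(8, 3)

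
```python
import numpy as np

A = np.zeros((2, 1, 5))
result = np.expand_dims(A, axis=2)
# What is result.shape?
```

(2, 1, 1, 5)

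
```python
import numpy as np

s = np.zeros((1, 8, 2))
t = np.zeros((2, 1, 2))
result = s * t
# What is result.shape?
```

(2, 8, 2)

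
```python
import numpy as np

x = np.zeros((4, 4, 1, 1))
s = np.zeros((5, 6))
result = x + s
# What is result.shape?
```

(4, 4, 5, 6)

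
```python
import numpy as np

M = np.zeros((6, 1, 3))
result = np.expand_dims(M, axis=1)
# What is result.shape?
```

(6, 1, 1, 3)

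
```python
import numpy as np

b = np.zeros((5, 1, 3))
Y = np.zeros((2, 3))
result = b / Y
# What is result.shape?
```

(5, 2, 3)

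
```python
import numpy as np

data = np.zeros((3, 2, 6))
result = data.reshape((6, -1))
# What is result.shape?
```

(6, 6)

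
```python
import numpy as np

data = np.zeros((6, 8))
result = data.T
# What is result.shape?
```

(8, 6)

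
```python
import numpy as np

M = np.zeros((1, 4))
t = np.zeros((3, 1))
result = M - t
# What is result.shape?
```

(3, 4)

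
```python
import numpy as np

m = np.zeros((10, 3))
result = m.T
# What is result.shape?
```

(3, 10)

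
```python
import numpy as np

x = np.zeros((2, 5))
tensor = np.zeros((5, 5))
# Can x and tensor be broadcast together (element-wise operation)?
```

No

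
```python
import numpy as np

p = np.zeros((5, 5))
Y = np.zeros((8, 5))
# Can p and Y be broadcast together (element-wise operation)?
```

No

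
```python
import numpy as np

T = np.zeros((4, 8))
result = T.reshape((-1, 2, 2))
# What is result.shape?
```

(8, 2, 2)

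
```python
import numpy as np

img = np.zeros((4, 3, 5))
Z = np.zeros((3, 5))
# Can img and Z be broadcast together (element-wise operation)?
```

Yes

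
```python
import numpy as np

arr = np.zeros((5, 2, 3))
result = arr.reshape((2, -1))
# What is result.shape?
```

(2, 15)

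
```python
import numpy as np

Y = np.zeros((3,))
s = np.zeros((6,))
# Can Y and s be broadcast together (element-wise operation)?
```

No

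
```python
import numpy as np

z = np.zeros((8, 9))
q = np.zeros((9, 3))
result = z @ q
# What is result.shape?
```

(8, 3)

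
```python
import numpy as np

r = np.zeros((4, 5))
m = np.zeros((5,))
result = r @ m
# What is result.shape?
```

(4,)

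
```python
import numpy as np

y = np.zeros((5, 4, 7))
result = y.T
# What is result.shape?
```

(7, 4, 5)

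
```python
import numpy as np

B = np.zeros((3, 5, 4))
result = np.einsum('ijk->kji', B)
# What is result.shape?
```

(4, 5, 3)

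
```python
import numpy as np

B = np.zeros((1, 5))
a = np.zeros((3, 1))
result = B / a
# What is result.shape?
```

(3, 5)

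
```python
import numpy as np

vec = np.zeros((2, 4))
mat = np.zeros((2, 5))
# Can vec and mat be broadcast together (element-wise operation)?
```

No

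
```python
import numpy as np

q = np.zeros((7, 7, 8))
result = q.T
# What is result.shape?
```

(8, 7, 7)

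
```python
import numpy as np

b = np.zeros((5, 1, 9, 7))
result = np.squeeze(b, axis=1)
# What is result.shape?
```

(5, 9, 7)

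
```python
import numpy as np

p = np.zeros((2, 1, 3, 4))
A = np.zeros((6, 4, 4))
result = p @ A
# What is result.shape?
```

(2, 6, 3, 4)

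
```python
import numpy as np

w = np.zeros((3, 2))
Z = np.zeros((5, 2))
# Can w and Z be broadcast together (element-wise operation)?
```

No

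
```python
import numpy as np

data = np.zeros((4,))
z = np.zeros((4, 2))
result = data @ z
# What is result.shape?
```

(2,)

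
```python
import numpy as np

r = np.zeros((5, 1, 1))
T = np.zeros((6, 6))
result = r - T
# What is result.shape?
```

(5, 6, 6)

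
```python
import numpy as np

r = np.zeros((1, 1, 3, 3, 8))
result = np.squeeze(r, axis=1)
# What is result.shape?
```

(1, 3, 3, 8)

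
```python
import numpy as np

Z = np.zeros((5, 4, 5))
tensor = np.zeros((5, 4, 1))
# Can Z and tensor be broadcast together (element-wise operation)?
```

Yes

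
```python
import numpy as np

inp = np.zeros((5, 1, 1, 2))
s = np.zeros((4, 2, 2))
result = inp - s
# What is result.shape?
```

(5, 4, 2, 2)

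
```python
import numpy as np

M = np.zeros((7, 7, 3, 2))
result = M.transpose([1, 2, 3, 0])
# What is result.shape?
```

(7, 3, 2, 7)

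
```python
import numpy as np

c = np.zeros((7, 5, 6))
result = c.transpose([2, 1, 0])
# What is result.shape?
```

(6, 5, 7)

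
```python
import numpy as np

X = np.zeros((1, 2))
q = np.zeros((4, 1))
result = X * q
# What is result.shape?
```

(4, 2)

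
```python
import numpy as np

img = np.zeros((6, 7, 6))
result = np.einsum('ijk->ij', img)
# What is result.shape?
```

(6, 7)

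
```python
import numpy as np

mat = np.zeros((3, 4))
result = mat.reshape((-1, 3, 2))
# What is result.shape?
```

(2, 3, 2)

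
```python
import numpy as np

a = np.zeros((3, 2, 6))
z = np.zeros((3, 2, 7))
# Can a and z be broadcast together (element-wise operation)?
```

No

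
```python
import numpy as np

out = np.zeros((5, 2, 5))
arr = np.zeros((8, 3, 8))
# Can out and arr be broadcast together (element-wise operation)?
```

No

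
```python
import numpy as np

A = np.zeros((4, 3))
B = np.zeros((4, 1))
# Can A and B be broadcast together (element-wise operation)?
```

Yes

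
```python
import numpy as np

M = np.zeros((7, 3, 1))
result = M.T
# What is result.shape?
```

(1, 3, 7)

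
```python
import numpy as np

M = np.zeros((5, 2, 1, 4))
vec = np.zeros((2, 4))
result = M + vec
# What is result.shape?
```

(5, 2, 2, 4)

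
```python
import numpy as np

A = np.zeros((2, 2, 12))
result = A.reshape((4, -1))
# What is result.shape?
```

(4, 12)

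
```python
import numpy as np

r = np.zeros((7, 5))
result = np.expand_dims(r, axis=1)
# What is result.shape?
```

(7, 1, 5)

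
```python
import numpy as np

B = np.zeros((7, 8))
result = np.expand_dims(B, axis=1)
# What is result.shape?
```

(7, 1, 8)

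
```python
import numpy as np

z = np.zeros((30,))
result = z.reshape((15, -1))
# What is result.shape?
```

(15, 2)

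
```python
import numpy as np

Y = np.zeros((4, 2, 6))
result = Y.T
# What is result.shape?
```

(6, 2, 4)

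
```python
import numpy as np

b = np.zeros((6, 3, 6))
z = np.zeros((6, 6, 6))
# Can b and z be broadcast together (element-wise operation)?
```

No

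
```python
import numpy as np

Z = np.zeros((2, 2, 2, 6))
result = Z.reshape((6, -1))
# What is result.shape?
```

(6, 8)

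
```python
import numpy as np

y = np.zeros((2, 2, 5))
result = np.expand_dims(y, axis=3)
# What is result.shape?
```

(2, 2, 5, 1)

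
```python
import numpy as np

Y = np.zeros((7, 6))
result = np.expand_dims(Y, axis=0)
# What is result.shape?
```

(1, 7, 6)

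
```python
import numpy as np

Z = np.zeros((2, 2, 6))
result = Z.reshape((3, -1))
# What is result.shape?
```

(3, 8)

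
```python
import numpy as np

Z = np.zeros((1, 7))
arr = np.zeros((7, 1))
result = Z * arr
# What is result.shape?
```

(7, 7)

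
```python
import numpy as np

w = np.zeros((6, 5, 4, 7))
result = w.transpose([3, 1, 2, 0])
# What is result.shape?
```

(7, 5, 4, 6)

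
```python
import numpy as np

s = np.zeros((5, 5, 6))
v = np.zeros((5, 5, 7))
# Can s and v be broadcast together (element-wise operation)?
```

No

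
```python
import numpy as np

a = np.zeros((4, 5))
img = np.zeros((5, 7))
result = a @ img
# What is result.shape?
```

(4, 7)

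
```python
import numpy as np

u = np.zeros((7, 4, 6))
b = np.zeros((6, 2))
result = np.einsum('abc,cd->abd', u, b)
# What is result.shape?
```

(7, 4, 2)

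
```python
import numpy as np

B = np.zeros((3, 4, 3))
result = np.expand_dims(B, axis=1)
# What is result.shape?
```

(3, 1, 4, 3)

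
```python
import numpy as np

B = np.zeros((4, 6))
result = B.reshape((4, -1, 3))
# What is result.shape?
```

(4, 2, 3)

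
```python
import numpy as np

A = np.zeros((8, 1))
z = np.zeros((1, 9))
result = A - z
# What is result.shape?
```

(8, 9)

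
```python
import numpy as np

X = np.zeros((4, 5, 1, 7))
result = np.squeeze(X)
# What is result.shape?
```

(4, 5, 7)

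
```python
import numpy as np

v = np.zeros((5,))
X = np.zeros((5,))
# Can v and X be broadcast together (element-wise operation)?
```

Yes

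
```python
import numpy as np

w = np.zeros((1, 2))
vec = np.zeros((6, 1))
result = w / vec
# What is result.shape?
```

(6, 2)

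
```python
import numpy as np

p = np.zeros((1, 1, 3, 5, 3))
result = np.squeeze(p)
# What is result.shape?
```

(3, 5, 3)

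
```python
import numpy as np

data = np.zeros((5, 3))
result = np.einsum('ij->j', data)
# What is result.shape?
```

(3,)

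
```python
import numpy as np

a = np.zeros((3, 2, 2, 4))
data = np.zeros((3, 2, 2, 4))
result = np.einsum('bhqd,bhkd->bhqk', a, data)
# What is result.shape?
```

(3, 2, 2, 2)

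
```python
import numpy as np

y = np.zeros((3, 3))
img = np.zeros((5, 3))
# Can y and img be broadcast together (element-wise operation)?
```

No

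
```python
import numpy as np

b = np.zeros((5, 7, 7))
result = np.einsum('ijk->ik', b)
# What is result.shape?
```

(5, 7)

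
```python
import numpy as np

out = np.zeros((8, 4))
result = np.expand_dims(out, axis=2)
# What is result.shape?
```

(8, 4, 1)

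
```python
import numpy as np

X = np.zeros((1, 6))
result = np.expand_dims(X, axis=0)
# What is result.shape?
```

(1, 1, 6)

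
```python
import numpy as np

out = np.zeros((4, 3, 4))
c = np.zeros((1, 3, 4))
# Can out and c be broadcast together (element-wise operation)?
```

Yes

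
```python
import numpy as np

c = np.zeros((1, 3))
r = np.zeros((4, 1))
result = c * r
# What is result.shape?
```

(4, 3)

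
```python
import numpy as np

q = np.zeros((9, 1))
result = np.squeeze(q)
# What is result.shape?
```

(9,)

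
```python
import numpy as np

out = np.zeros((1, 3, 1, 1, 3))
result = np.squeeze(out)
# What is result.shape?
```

(3, 3)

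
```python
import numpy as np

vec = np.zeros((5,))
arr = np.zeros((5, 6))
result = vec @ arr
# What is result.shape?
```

(6,)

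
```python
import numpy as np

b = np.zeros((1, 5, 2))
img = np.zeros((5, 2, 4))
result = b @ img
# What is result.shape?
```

(5, 5, 4)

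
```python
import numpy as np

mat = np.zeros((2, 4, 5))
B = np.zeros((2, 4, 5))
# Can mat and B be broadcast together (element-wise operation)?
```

Yes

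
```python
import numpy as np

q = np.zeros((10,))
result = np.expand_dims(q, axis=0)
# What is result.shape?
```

(1, 10)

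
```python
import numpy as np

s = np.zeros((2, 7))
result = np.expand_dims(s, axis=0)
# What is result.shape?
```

(1, 2, 7)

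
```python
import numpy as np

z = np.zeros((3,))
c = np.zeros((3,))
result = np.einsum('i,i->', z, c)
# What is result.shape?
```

()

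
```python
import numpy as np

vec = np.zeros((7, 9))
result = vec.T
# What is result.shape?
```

(9, 7)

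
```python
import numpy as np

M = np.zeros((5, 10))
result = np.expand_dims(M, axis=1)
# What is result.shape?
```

(5, 1, 10)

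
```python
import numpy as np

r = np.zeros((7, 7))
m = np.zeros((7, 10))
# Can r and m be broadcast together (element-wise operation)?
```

No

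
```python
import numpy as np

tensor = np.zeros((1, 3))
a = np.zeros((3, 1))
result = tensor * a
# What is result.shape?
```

(3, 3)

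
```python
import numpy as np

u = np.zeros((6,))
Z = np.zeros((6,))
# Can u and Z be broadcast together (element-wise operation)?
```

Yes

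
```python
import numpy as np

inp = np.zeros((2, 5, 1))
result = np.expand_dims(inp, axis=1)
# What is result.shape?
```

(2, 1, 5, 1)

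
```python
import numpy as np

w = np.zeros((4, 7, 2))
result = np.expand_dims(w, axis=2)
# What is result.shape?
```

(4, 7, 1, 2)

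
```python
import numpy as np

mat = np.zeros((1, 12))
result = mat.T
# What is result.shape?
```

(12, 1)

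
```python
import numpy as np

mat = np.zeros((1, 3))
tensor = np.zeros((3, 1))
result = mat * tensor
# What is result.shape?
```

(3, 3)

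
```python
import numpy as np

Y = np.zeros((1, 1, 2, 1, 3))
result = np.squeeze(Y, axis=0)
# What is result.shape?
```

(1, 2, 1, 3)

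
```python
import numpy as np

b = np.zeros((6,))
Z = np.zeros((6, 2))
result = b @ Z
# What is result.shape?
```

(2,)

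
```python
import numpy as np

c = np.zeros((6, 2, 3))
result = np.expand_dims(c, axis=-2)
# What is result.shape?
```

(6, 2, 1, 3)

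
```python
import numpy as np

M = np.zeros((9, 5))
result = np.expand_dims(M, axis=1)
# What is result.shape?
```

(9, 1, 5)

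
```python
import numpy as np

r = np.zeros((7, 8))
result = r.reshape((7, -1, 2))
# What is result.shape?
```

(7, 4, 2)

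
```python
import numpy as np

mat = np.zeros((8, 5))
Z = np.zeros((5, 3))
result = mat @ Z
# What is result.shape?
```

(8, 3)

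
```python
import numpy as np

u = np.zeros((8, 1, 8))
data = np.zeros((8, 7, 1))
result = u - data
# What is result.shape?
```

(8, 7, 8)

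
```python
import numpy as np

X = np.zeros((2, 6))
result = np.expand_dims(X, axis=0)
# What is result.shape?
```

(1, 2, 6)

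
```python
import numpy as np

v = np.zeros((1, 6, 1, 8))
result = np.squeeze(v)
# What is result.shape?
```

(6, 8)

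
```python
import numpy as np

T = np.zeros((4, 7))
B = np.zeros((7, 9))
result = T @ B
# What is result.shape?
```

(4, 9)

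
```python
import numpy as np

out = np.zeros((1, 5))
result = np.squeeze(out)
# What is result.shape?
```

(5,)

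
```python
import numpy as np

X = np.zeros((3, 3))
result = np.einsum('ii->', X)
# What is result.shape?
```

()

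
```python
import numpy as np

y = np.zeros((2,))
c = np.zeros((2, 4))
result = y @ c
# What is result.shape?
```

(4,)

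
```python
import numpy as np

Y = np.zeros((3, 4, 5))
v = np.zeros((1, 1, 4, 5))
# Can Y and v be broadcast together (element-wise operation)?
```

Yes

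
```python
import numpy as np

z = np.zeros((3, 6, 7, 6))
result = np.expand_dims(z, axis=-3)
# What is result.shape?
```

(3, 6, 1, 7, 6)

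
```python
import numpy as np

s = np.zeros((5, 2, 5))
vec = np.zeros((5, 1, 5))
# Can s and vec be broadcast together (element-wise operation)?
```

Yes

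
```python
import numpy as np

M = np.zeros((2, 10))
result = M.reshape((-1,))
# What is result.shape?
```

(20,)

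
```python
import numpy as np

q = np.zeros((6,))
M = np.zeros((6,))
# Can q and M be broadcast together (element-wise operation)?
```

Yes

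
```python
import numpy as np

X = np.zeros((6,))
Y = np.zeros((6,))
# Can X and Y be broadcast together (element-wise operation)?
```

Yes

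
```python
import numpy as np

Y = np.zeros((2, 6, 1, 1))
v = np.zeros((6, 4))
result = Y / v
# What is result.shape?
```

(2, 6, 6, 4)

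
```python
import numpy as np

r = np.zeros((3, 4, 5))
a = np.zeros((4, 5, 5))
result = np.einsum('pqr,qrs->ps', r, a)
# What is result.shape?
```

(3, 5)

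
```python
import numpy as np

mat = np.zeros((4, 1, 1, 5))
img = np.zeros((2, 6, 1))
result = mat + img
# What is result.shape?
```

(4, 2, 6, 5)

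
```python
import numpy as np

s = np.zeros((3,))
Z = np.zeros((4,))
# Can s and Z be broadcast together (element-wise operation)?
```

No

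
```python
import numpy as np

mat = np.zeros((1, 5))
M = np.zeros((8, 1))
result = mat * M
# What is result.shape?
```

(8, 5)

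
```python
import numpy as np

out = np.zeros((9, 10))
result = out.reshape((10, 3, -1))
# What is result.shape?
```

(10, 3, 3)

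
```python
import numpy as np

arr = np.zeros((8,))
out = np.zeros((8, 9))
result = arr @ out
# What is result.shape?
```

(9,)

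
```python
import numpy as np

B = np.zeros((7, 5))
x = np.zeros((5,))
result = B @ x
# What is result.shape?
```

(7,)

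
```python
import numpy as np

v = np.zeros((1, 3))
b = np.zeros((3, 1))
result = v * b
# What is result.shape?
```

(3, 3)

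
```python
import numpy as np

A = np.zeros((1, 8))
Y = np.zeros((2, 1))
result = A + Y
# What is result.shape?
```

(2, 8)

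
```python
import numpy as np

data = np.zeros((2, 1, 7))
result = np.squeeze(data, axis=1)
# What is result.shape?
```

(2, 7)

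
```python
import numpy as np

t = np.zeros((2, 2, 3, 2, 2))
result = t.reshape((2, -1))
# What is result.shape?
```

(2, 24)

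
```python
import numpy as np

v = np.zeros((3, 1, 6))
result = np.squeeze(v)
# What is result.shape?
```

(3, 6)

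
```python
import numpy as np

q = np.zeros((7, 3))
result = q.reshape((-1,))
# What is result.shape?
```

(21,)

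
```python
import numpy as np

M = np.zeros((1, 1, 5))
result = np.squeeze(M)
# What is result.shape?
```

(5,)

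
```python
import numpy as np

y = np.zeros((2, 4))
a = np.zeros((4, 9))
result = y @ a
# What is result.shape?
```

(2, 9)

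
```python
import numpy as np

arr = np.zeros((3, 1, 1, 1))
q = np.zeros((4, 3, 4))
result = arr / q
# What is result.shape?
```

(3, 4, 3, 4)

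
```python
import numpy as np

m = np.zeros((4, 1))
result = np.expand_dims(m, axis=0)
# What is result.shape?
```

(1, 4, 1)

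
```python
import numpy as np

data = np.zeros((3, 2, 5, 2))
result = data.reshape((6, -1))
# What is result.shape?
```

(6, 10)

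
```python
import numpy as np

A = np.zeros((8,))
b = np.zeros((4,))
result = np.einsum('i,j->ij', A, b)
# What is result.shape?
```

(8, 4)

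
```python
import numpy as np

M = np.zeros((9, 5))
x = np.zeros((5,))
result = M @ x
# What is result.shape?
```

(9,)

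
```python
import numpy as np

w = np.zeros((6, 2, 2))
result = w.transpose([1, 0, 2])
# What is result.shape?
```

(2, 6, 2)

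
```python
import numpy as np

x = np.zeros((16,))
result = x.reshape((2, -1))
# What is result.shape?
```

(2, 8)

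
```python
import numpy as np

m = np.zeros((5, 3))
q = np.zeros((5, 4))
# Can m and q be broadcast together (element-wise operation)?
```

No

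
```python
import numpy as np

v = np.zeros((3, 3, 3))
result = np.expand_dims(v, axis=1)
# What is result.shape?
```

(3, 1, 3, 3)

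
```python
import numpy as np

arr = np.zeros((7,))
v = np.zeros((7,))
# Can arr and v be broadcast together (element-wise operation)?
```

Yes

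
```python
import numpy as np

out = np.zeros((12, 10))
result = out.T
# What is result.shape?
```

(10, 12)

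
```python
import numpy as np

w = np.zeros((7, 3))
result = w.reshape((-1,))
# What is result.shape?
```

(21,)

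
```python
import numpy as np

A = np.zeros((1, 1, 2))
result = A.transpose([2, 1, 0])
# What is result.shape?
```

(2, 1, 1)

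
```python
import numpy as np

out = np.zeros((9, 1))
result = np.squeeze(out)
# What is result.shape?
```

(9,)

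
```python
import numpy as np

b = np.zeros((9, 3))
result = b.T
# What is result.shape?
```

(3, 9)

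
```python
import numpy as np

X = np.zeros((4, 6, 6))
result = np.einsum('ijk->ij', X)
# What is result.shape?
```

(4, 6)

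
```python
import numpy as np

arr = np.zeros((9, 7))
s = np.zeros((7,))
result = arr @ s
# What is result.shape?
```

(9,)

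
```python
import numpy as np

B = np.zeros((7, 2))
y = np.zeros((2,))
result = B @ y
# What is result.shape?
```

(7,)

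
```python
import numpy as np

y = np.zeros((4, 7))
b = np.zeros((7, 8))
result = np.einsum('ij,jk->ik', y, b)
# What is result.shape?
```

(4, 8)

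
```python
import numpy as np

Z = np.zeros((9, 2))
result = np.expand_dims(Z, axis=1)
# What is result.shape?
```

(9, 1, 2)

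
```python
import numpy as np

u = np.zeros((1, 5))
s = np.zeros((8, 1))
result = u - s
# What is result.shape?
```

(8, 5)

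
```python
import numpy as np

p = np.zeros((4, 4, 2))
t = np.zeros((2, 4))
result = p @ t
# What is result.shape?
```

(4, 4, 4)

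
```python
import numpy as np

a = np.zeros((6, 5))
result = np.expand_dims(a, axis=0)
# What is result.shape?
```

(1, 6, 5)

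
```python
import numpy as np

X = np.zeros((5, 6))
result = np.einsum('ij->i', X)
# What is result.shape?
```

(5,)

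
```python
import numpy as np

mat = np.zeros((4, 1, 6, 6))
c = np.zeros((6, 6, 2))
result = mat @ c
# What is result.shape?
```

(4, 6, 6, 2)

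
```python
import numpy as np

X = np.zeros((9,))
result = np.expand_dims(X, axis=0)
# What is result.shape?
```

(1, 9)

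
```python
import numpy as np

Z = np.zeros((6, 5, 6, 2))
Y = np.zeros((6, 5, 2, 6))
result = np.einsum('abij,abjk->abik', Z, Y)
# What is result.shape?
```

(6, 5, 6, 6)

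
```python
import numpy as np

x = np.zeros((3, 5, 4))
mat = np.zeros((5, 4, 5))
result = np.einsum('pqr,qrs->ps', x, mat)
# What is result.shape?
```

(3, 5)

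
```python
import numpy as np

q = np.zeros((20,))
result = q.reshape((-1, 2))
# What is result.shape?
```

(10, 2)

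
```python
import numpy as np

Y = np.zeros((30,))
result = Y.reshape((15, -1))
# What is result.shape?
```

(15, 2)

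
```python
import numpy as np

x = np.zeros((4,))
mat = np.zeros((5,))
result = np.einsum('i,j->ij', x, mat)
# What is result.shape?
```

(4, 5)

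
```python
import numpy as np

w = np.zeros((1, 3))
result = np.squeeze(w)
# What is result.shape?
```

(3,)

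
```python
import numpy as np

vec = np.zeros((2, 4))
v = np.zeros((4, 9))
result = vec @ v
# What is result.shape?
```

(2, 9)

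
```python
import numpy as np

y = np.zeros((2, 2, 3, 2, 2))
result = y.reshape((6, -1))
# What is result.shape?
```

(6, 8)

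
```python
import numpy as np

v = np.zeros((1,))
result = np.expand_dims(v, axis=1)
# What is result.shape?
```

(1, 1)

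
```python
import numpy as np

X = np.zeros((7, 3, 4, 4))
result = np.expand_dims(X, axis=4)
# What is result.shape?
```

(7, 3, 4, 4, 1)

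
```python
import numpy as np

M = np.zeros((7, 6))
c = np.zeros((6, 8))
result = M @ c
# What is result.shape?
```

(7, 8)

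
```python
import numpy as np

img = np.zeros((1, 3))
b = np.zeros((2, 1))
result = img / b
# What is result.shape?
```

(2, 3)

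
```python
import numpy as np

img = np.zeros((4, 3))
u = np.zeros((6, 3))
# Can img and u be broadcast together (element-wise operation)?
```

No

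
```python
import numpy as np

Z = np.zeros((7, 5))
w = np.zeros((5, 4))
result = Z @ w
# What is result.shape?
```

(7, 4)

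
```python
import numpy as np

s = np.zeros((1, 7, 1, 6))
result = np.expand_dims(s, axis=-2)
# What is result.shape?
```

(1, 7, 1, 1, 6)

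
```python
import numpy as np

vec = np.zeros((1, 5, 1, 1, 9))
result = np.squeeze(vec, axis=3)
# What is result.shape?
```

(1, 5, 1, 9)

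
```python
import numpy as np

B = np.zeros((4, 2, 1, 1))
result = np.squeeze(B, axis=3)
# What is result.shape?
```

(4, 2, 1)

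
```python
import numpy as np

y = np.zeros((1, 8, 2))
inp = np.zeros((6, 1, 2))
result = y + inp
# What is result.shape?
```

(6, 8, 2)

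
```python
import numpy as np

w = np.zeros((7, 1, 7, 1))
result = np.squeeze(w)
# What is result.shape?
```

(7, 7)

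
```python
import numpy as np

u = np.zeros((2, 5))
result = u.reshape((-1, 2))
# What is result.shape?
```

(5, 2)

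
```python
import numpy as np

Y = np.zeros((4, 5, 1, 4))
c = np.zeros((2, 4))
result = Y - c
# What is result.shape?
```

(4, 5, 2, 4)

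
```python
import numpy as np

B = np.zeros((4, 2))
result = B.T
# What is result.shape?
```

(2, 4)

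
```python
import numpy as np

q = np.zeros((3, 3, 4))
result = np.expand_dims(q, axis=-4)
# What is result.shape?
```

(1, 3, 3, 4)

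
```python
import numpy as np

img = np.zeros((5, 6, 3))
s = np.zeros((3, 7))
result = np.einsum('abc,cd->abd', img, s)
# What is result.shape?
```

(5, 6, 7)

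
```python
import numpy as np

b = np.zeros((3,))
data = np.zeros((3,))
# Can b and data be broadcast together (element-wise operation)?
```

Yes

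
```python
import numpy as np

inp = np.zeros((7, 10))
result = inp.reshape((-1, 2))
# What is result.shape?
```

(35, 2)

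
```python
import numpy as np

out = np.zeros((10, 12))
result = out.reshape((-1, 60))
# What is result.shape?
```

(2, 60)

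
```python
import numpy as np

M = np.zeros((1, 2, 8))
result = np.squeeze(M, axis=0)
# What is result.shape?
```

(2, 8)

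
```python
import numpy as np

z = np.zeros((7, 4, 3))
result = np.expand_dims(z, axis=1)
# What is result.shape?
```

(7, 1, 4, 3)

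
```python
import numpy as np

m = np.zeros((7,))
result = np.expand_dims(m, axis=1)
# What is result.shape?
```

(7, 1)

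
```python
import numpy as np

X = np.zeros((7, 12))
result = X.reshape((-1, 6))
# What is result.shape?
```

(14, 6)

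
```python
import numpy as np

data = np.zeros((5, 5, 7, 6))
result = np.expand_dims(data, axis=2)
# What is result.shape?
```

(5, 5, 1, 7, 6)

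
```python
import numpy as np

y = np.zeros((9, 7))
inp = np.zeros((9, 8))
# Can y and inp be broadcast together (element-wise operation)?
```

No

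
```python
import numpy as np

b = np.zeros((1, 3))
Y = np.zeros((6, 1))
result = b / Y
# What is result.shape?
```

(6, 3)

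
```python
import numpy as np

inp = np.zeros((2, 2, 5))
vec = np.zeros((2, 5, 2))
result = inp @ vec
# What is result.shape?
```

(2, 2, 2)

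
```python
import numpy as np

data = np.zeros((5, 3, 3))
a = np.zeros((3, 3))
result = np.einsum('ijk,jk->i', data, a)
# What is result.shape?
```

(5,)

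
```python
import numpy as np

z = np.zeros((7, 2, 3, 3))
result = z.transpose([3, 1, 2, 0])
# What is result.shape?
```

(3, 2, 3, 7)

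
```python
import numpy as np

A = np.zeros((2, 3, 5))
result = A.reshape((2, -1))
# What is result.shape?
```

(2, 15)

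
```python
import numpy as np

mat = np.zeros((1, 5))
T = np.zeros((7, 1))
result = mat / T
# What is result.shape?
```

(7, 5)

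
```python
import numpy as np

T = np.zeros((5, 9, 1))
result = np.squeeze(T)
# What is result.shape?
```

(5, 9)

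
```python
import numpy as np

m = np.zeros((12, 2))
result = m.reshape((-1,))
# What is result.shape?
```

(24,)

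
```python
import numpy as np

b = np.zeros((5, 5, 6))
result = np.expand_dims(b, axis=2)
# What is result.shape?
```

(5, 5, 1, 6)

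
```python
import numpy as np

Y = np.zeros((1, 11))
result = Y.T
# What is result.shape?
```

(11, 1)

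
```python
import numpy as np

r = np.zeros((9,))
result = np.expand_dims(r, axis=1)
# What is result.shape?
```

(9, 1)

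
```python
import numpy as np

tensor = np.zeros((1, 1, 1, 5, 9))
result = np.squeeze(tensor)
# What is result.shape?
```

(5, 9)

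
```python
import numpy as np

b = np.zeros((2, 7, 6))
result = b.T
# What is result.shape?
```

(6, 7, 2)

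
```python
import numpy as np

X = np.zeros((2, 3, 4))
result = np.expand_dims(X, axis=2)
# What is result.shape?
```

(2, 3, 1, 4)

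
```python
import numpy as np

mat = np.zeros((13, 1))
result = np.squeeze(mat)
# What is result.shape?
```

(13,)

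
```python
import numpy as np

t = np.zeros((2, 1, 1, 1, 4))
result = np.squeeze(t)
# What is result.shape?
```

(2, 4)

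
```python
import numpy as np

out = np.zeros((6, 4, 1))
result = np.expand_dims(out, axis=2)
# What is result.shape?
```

(6, 4, 1, 1)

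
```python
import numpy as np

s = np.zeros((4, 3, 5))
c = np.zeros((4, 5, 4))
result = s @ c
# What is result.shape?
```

(4, 3, 4)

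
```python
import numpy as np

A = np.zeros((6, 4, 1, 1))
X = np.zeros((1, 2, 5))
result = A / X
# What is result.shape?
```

(6, 4, 2, 5)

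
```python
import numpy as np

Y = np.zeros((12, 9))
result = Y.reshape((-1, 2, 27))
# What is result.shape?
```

(2, 2, 27)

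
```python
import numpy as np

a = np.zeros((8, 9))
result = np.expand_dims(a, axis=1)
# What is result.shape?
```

(8, 1, 9)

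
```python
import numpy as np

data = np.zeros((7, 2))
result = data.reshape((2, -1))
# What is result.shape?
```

(2, 7)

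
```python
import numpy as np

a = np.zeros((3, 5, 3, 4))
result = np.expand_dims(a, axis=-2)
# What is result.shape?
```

(3, 5, 3, 1, 4)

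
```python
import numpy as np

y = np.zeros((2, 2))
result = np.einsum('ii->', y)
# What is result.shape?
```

()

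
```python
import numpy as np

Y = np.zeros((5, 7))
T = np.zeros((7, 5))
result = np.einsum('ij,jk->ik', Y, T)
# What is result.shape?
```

(5, 5)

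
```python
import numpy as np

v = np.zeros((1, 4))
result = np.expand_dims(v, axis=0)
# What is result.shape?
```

(1, 1, 4)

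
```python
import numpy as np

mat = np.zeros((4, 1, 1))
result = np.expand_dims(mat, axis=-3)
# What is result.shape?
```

(4, 1, 1, 1)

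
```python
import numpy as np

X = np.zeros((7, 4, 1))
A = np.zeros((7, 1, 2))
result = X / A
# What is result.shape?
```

(7, 4, 2)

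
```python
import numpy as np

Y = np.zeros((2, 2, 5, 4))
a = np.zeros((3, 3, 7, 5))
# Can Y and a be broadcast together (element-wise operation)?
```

No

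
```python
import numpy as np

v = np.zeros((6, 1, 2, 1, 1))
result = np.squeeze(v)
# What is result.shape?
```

(6, 2)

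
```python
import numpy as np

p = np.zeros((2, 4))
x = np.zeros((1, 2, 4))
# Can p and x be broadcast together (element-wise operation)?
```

Yes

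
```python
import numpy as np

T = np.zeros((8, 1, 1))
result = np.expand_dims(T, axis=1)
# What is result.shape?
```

(8, 1, 1, 1)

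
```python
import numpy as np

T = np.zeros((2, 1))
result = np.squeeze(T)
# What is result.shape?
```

(2,)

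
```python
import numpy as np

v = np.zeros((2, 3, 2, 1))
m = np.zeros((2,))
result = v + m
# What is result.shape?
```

(2, 3, 2, 2)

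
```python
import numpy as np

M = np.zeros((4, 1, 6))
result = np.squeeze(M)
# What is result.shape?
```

(4, 6)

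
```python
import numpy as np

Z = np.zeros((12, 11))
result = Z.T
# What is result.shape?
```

(11, 12)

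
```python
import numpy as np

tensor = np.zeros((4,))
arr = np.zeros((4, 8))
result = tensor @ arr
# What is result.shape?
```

(8,)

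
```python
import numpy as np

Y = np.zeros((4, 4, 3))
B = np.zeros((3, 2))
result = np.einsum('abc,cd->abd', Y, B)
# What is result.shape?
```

(4, 4, 2)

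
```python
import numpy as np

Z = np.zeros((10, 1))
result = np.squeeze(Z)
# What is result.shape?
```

(10,)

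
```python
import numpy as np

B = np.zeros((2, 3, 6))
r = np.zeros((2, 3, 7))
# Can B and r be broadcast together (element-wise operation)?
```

No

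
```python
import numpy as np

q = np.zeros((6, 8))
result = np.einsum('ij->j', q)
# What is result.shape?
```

(8,)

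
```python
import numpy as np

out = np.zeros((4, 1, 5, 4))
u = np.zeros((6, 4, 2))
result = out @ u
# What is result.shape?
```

(4, 6, 5, 2)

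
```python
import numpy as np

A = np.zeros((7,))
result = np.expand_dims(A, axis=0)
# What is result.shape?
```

(1, 7)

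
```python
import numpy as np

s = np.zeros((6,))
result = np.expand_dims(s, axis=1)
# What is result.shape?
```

(6, 1)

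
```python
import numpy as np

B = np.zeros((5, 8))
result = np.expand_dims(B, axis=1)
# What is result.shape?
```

(5, 1, 8)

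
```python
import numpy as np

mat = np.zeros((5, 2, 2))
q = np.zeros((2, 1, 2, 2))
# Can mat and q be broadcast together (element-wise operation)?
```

Yes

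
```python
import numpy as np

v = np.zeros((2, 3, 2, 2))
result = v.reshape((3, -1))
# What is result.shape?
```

(3, 8)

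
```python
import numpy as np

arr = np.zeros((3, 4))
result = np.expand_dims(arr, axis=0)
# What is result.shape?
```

(1, 3, 4)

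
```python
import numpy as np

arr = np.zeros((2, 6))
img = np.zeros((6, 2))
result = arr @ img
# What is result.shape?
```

(2, 2)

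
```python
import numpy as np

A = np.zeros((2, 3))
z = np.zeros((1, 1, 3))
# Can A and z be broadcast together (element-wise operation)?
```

Yes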